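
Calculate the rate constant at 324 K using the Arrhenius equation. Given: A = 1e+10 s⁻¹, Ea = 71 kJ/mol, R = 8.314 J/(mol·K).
3.57e-02 s⁻¹

k = A·exp(-Ea/(R·T)) = 1e+10·exp(-71000/(8.314·324)) = 1e+10·exp(-26.3574) = 1e+10·3.5736e-12 = 3.57e-02 s⁻¹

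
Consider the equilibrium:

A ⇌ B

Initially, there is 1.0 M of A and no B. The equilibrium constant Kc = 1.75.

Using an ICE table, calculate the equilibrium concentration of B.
[B] = 0.636 M

ICE: [A] = 1.0 − x, [B] = x.
Kc = x/(1.0 − x) = 1.75 ⇒ x = 1.75·1.0/(1 + 1.75) = 1.75/2.75 = 0.6364.
[B] = x = 0.636 M.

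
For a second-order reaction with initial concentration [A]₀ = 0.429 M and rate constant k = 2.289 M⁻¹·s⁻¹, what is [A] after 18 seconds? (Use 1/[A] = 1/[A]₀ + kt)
0.0230 M

1/[A] = 1/[A]₀ + k·t = 1/0.429 + (2.289)·(18) = 2.3310 + 41.2020 = 43.5330
[A] = 1/43.5330 = 0.0230 M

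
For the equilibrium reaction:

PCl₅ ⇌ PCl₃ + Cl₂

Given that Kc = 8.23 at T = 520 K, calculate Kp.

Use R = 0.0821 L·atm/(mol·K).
K_p = 351.3552

Δn = (moles gaseous products) − (moles gaseous reactants) = 1
T = 520 K; RT = 0.0821 × 520 = 42.692
Kp = Kc·(RT)^Δn = 8.23 × (42.692)^1 = 8.23 × 42.692 = 351.3552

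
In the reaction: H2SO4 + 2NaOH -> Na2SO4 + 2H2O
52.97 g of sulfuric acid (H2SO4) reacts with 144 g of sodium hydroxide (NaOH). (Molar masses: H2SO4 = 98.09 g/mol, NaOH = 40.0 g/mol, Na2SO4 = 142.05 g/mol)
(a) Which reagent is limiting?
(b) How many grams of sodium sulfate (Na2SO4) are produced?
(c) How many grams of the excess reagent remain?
(a) H2SO4, (b) 76.71 g, (c) 100.8 g

Moles of H2SO4 = 52.97 g ÷ 98.09 g/mol = 0.540014 mol
Moles of NaOH = 144 g ÷ 40.0 g/mol = 3.6 mol
Moles ÷ coefficient: H2SO4: 0.540014/1 = 0.54, NaOH: 3.6/2 = 1.8
(a) H2SO4 has the smaller value, so H2SO4 is the limiting reagent.
(b) Moles of Na2SO4 = 0.540014 mol H2SO4 × (1/1) = 0.540014 mol; mass = 0.540014 mol × 142.05 g/mol = 76.71 g
(c) NaOH consumed = 0.540014 × (2/1) = 1.08003 mol; remaining = 3.6 − 1.08003 = 2.51997 mol; mass = 2.51997 mol × 40.0 g/mol = 100.8 g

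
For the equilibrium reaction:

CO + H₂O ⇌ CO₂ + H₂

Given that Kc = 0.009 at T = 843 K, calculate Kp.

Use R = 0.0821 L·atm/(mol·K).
K_p = 0.0090

Δn = (moles gaseous products) − (moles gaseous reactants) = 0
T = 843 K; RT = 0.0821 × 843 = 69.2103
Kp = Kc·(RT)^Δn = 0.009 × (69.2103)^0 = 0.009 × 1 = 0.0090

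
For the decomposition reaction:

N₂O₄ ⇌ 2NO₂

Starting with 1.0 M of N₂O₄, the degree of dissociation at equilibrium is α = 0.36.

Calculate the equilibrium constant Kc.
K_c = 0.8100

x = α·[A]₀ = 0.36 × 1.0 = 0.36 M dissociated.
At eq: [N₂O₄] = 1.0 − 0.36 = 0.64 M; [NO₂] = 2x = 0.72 M.
Kc = [NO₂]²/[N₂O₄] = (0.72)²/0.64 = 0.81.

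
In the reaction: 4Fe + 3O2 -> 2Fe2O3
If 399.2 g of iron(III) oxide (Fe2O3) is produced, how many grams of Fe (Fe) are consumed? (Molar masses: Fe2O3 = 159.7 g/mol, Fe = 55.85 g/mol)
Moles of Fe2O3 = 399.2 g ÷ 159.7 g/mol = 2.49969 mol
Mole ratio: 4 mol Fe / 2 mol Fe2O3
Moles of Fe = 2.49969 × (4/2) = 4.99937 mol
Mass of Fe = 4.99937 mol × 55.85 g/mol = 279.2 g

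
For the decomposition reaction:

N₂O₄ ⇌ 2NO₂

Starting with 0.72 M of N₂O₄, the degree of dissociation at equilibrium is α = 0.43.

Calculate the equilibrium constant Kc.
K_c = 0.9342

x = α·[A]₀ = 0.43 × 0.72 = 0.3096 M dissociated.
At eq: [N₂O₄] = 0.72 − 0.3096 = 0.4104 M; [NO₂] = 2x = 0.6192 M.
Kc = [NO₂]²/[N₂O₄] = (0.6192)²/0.4104 = 0.9342.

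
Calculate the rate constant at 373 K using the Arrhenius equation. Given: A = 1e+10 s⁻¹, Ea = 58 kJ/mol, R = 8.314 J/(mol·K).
7.54e+01 s⁻¹

k = A·exp(-Ea/(R·T)) = 1e+10·exp(-58000/(8.314·373)) = 1e+10·exp(-18.7029) = 1e+10·7.5410e-09 = 7.54e+01 s⁻¹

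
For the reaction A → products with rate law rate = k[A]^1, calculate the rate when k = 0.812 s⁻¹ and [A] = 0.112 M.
0.09094 M/s

rate = k·[A]^1 = 0.812·(0.112)^1 = 0.812·0.112 = 0.09094 M/s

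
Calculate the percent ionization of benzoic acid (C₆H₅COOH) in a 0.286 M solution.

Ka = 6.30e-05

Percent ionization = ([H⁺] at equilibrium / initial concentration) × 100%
Percent ionization = 1.47%

Let x = [H⁺]. Ka = x²/(C - x) ⇒ x² + (6.30e-05)x - (6.30e-05)(0.286) = 0. x = 4.2134e-03. Percent = (4.2134e-03/0.286) × 100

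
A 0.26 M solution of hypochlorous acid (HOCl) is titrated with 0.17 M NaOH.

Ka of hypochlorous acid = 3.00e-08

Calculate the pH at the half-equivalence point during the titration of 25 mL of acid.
pH = pKa = 7.52

At the half-equivalence point, [HA] = [A⁻], so by Henderson–Hasselbalch pH = pKa + log(1) = pKa.
pKa = −log(3.00e-08) = 7.52.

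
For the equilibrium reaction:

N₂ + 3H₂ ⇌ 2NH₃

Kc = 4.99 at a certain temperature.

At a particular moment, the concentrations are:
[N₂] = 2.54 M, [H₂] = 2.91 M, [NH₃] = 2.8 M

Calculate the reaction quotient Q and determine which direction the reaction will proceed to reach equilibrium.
Q = 0.125, Q < K, reaction proceeds forward (toward products)

Q = ([NH₃]^2) / ([N₂] × [H₂]^3)
  = ((2.8)^2) / ((2.54)·(2.91)^3) = 7.84/62.591 = 0.1253
Since Q = 0.1253 < Kc = 4.99, the reaction proceeds forward (toward products) to reach equilibrium.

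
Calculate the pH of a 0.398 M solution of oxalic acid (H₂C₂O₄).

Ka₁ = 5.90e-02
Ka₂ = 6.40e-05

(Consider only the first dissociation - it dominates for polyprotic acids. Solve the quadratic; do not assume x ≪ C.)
pH = 0.90

x² + Ka₁·x − Ka₁·C = 0 with Ka₁ = 5.90e-02, C = 0.398.
x = (−Ka₁ + √(Ka₁² + 4·Ka₁·C))/2 = 1.2655e-01 M, so pH = 0.90.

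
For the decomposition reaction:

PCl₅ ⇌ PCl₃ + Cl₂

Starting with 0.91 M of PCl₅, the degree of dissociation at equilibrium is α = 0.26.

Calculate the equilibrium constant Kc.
K_c = 0.0831

x = α·[A]₀ = 0.26 × 0.91 = 0.2366 M dissociated.
At eq: [PCl₅] = 0.91 − 0.2366 = 0.6734 M; [PCl₃] = [Cl₂] = x = 0.2366 M.
Kc = [PCl₃][Cl₂]/[PCl₅] = (0.2366)²/0.6734 = 0.08313.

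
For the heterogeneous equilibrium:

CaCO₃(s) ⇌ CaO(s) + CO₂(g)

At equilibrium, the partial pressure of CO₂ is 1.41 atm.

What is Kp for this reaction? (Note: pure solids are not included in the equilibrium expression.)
K_p = 1.41

Solids (CaCO₃, CaO) have activity 1 and are excluded.
Kp = P(CO₂) = 1.41.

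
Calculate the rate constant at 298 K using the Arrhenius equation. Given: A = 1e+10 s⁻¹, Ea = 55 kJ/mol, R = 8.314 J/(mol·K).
2.29e+00 s⁻¹

k = A·exp(-Ea/(R·T)) = 1e+10·exp(-55000/(8.314·298)) = 1e+10·exp(-22.1992) = 1e+10·2.2858e-10 = 2.29e+00 s⁻¹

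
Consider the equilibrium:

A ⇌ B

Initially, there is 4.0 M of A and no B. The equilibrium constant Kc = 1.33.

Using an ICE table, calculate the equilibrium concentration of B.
[B] = 2.283 M

ICE: [A] = 4.0 − x, [B] = x.
Kc = x/(4.0 − x) = 1.33 ⇒ x = 1.33·4.0/(1 + 1.33) = 5.32/2.33 = 2.283.
[B] = x = 2.283 M.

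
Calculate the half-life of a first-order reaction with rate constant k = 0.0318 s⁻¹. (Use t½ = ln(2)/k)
21.80 s

t½ = ln(2)/k = 0.6931/0.0318 = 21.80 s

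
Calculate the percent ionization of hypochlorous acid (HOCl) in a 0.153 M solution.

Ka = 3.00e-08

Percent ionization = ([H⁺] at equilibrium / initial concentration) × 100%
Percent ionization = 0.0443%

Let x = [H⁺]. Ka = x²/(C - x) ⇒ x² + (3.00e-08)x - (3.00e-08)(0.153) = 0. x = 6.7735e-05. Percent = (6.7735e-05/0.153) × 100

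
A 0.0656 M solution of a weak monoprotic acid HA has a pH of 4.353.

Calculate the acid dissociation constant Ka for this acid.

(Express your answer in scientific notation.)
K_a = 3.00e-08

[H⁺] = 10^(−pH) = 10^(−4.353) = 4.436e-05 M. For HA ⇌ H⁺ + A⁻, Ka = x²/(C − x) = (4.436e-05)²/(0.0656 − 4.436e-05) = 3.00e-08.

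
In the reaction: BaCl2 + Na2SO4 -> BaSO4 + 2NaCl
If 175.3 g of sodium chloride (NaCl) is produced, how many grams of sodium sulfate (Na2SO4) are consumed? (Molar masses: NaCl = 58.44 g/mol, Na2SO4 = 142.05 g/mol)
Moles of NaCl = 175.3 g ÷ 58.44 g/mol = 2.99966 mol
Mole ratio: 1 mol Na2SO4 / 2 mol NaCl
Moles of Na2SO4 = 2.99966 × (1/2) = 1.49983 mol
Mass of Na2SO4 = 1.49983 mol × 142.05 g/mol = 213.1 g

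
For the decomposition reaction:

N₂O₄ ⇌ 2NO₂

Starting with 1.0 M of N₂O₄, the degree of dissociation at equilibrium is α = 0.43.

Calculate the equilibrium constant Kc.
K_c = 1.2975

x = α·[A]₀ = 0.43 × 1.0 = 0.43 M dissociated.
At eq: [N₂O₄] = 1.0 − 0.43 = 0.57 M; [NO₂] = 2x = 0.86 M.
Kc = [NO₂]²/[N₂O₄] = (0.86)²/0.57 = 1.298.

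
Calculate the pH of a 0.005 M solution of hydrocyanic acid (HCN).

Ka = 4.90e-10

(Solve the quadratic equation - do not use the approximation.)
pH = 5.81

x² + Ka×x - Ka×C = 0. Using quadratic formula: [H⁺] = 1.5650e-06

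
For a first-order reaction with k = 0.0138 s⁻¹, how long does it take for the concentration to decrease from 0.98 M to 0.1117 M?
157.37 s

From ln[A] = ln[A]₀ - k·t: t = ln([A]₀/[A])/k = ln(0.98/0.1117)/0.0138 = ln(8.7735)/0.0138 = 2.1717/0.0138 = 157.37 s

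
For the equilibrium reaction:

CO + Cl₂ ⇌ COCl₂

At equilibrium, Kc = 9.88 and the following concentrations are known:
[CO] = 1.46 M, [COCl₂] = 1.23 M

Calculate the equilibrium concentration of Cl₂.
[Cl₂] = 0.0853 M

Kc = ([COCl₂]) / ([CO] × [Cl₂]) = 9.88
[Cl₂]^1 = (product terms)/(Kc · other reactant terms) = 1.23 / (9.88 · 1.46) = 0.08527
[Cl₂] = 0.0853 M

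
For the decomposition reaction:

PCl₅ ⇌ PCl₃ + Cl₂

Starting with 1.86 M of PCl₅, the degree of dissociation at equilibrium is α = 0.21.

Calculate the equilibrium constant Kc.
K_c = 0.1038

x = α·[A]₀ = 0.21 × 1.86 = 0.3906 M dissociated.
At eq: [PCl₅] = 1.86 − 0.3906 = 1.469 M; [PCl₃] = [Cl₂] = x = 0.3906 M.
Kc = [PCl₃][Cl₂]/[PCl₅] = (0.3906)²/1.469 = 0.1038.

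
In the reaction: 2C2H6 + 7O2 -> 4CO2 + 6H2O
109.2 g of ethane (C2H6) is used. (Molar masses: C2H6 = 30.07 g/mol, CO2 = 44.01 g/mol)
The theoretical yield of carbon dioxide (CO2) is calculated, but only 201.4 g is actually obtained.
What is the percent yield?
Moles of C2H6 = 109.2 g ÷ 30.07 g/mol = 3.63153 mol
Mole ratio: 4 mol CO2 / 2 mol C2H6
Moles of CO2 = 3.63153 × (4/2) = 7.26305 mol
Theoretical yield = 7.26305 mol × 44.01 g/mol = 319.65 g
Actual yield = 201.4 g
Percent yield = (201.4 / 319.65) × 100% = 63.0%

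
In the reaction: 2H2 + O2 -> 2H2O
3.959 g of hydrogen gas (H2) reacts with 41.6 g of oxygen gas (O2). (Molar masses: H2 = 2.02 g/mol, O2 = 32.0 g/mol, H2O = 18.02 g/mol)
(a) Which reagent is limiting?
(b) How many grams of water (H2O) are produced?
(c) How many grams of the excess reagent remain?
(a) H2, (b) 35.32 g, (c) 10.24 g

Moles of H2 = 3.959 g ÷ 2.02 g/mol = 1.9599 mol
Moles of O2 = 41.6 g ÷ 32.0 g/mol = 1.3 mol
Moles ÷ coefficient: H2: 1.9599/2 = 0.98, O2: 1.3/1 = 1.3
(a) H2 has the smaller value, so H2 is the limiting reagent.
(b) Moles of H2O = 1.9599 mol H2 × (2/2) = 1.9599 mol; mass = 1.9599 mol × 18.02 g/mol = 35.32 g
(c) O2 consumed = 1.9599 × (1/2) = 0.97995 mol; remaining = 1.3 − 0.97995 = 0.32005 mol; mass = 0.32005 mol × 32.0 g/mol = 10.24 g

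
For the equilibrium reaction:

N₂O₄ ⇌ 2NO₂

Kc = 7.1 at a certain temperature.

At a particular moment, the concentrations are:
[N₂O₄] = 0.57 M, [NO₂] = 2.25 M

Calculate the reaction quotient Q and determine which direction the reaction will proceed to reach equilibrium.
Q = 8.882, Q > K, reaction proceeds reverse (toward reactants)

Q = ([NO₂]^2) / ([N₂O₄])
  = ((2.25)^2) / ((0.57)) = 5.0625/0.57 = 8.882
Since Q = 8.882 > Kc = 7.1, the reaction proceeds reverse (toward reactants) to reach equilibrium.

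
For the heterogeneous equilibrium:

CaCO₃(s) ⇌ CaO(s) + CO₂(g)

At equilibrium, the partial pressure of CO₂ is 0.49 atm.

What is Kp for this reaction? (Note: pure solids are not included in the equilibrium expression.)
K_p = 0.49

Solids (CaCO₃, CaO) have activity 1 and are excluded.
Kp = P(CO₂) = 0.49.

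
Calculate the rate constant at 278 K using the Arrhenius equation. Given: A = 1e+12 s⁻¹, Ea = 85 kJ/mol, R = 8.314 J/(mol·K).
1.07e-04 s⁻¹

k = A·exp(-Ea/(R·T)) = 1e+12·exp(-85000/(8.314·278)) = 1e+12·exp(-36.7760) = 1e+12·1.0676e-16 = 1.07e-04 s⁻¹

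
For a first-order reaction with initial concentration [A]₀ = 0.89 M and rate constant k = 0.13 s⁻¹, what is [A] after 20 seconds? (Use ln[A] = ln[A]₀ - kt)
0.0661 M

ln[A] = ln[A]₀ - k·t = ln(0.89) - (0.13)·(20) = -0.1165 - 2.6000 = -2.7165
[A] = e^(-2.7165) = 0.0661 M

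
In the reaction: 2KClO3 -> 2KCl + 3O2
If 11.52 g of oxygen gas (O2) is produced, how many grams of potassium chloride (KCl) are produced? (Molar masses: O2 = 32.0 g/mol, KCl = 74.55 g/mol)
Moles of O2 = 11.52 g ÷ 32.0 g/mol = 0.36 mol
Mole ratio: 2 mol KCl / 3 mol O2
Moles of KCl = 0.36 × (2/3) = 0.24 mol
Mass of KCl = 0.24 mol × 74.55 g/mol = 17.89 g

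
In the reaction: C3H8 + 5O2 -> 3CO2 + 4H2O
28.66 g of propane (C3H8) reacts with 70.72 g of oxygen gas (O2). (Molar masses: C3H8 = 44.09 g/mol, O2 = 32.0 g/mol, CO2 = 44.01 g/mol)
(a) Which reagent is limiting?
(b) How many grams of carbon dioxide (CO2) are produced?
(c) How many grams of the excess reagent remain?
(a) O2, (b) 58.36 g, (c) 9.172 g

Moles of C3H8 = 28.66 g ÷ 44.09 g/mol = 0.650034 mol
Moles of O2 = 70.72 g ÷ 32.0 g/mol = 2.21 mol
Moles ÷ coefficient: C3H8: 0.650034/1 = 0.65, O2: 2.21/5 = 0.442
(a) O2 has the smaller value, so O2 is the limiting reagent.
(b) Moles of CO2 = 2.21 mol O2 × (3/5) = 1.326 mol; mass = 1.326 mol × 44.01 g/mol = 58.36 g
(c) C3H8 consumed = 2.21 × (1/5) = 0.442 mol; remaining = 0.650034 − 0.442 = 0.208034 mol; mass = 0.208034 mol × 44.09 g/mol = 9.172 g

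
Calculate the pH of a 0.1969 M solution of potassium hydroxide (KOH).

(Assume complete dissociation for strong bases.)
pH = 13.29

[OH⁻] = 0.1969 M for strong base. pOH = -log[OH⁻] = 0.71, pH = 14 - pOH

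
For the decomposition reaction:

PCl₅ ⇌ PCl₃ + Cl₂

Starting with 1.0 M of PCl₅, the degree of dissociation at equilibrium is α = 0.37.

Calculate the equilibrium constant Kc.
K_c = 0.2173

x = α·[A]₀ = 0.37 × 1.0 = 0.37 M dissociated.
At eq: [PCl₅] = 1.0 − 0.37 = 0.63 M; [PCl₃] = [Cl₂] = x = 0.37 M.
Kc = [PCl₃][Cl₂]/[PCl₅] = (0.37)²/0.63 = 0.2173.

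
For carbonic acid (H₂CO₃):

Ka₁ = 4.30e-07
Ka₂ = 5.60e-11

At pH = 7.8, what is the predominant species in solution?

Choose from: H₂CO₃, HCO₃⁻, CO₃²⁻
HCO₃⁻

pKa1 = 6.37, pKa2 = 10.25. Each pKa is the crossover between adjacent species; pH = 7.8 lies in the region where HCO₃⁻ predominates.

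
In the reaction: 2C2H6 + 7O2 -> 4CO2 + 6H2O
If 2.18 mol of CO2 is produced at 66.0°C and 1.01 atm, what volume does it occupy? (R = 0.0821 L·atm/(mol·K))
T = 66.0°C + 273.15 = 339.15 K
V = nRT/P = (2.18 × 0.0821 × 339.15) / 1.01
V = 60.10 L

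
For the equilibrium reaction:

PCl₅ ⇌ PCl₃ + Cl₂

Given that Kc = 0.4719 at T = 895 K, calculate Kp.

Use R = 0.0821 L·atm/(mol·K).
K_p = 34.6750

Δn = (moles gaseous products) − (moles gaseous reactants) = 1
T = 895 K; RT = 0.0821 × 895 = 73.4795
Kp = Kc·(RT)^Δn = 0.4719 × (73.4795)^1 = 0.4719 × 73.4795 = 34.6750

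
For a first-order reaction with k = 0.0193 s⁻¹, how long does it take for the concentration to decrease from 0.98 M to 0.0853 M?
126.50 s

From ln[A] = ln[A]₀ - k·t: t = ln([A]₀/[A])/k = ln(0.98/0.0853)/0.0193 = ln(11.4889)/0.0193 = 2.4414/0.0193 = 126.50 s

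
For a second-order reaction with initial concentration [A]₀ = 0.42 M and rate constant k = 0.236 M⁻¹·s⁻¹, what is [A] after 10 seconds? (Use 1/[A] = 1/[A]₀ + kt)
0.2109 M

1/[A] = 1/[A]₀ + k·t = 1/0.42 + (0.236)·(10) = 2.3810 + 2.3600 = 4.7410
[A] = 1/4.7410 = 0.2109 M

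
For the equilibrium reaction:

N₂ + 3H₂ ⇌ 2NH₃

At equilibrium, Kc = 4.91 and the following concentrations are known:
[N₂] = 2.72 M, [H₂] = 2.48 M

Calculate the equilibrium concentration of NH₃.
[NH₃] = 14.2726 M

Kc = ([NH₃]^2) / ([N₂] × [H₂]^3) = 4.91
[NH₃]^2 = Kc · (reactant terms)/(other product terms) = 4.91 · 41.488 / 1 = 203.71
[NH₃] = (203.71)^(1/2) = 14.2726 M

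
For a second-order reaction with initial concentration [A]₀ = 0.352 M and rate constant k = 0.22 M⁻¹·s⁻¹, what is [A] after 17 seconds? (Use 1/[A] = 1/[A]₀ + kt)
0.1520 M

1/[A] = 1/[A]₀ + k·t = 1/0.352 + (0.22)·(17) = 2.8409 + 3.7400 = 6.5809
[A] = 1/6.5809 = 0.1520 M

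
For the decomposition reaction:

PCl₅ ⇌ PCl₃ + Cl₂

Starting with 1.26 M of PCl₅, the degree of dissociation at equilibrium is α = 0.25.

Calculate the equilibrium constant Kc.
K_c = 0.1050

x = α·[A]₀ = 0.25 × 1.26 = 0.315 M dissociated.
At eq: [PCl₅] = 1.26 − 0.315 = 0.945 M; [PCl₃] = [Cl₂] = x = 0.315 M.
Kc = [PCl₃][Cl₂]/[PCl₅] = (0.315)²/0.945 = 0.105.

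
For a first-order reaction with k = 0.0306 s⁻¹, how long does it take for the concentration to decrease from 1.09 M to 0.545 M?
22.65 s

From ln[A] = ln[A]₀ - k·t: t = ln([A]₀/[A])/k = ln(1.09/0.545)/0.0306 = ln(2.0000)/0.0306 = 0.6931/0.0306 = 22.65 s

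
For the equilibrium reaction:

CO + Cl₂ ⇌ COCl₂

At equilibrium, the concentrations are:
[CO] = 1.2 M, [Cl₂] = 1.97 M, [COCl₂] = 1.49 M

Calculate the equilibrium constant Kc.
K_c = 0.6303

Kc = ([COCl₂]) / ([CO] × [Cl₂])
   = ((1.49)) / ((1.2)·(1.97))
   = 1.49 / 2.364 = 0.6303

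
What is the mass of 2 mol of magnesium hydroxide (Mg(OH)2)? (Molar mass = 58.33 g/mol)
Mass = 2 mol × 58.33 g/mol = 116.7 g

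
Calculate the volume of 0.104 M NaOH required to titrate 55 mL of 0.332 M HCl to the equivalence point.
V_{base} = 175.6 mL

At equivalence: moles acid = moles base.
moles HCl = 0.332 M × 0.055 L = 0.01826 mol
V_NaOH = 0.01826 mol ÷ 0.104 M = 0.1756 L = 175.6 mL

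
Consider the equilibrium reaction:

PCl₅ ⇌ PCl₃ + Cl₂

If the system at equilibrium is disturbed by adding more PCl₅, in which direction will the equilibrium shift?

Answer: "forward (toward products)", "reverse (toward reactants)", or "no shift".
forward (toward products)

Apply Le Chatelier's principle: system shifts to counteract the change.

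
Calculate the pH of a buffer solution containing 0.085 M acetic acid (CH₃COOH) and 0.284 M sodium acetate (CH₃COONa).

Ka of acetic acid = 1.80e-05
pH = 5.27

pKa = -log(1.80e-05) = 4.74. pH = pKa + log([A⁻]/[HA]) = 4.74 + log(0.284/0.085)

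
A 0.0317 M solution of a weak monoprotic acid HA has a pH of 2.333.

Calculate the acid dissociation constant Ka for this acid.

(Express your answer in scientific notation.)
K_a = 7.98e-04

[H⁺] = 10^(−pH) = 10^(−2.333) = 4.645e-03 M. For HA ⇌ H⁺ + A⁻, Ka = x²/(C − x) = (4.645e-03)²/(0.0317 − 4.645e-03) = 7.98e-04.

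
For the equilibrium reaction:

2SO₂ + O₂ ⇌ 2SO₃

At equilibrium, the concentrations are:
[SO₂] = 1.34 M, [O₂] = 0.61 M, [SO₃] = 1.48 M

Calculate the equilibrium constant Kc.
K_c = 1.9998

Kc = ([SO₃]^2) / ([SO₂]^2 × [O₂])
   = ((1.48)^2) / ((1.34)^2·(0.61))
   = 2.1904 / 1.0953 = 1.9998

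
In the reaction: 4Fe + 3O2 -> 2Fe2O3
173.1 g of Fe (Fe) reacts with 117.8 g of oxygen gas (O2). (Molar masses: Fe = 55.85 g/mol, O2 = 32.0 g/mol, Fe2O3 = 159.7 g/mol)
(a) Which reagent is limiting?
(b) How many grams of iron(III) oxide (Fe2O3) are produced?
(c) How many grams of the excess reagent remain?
(a) Fe, (b) 247.5 g, (c) 43.42 g

Moles of Fe = 173.1 g ÷ 55.85 g/mol = 3.09937 mol
Moles of O2 = 117.8 g ÷ 32.0 g/mol = 3.68125 mol
Moles ÷ coefficient: Fe: 3.09937/4 = 0.7748, O2: 3.68125/3 = 1.227
(a) Fe has the smaller value, so Fe is the limiting reagent.
(b) Moles of Fe2O3 = 3.09937 mol Fe × (2/4) = 1.54969 mol; mass = 1.54969 mol × 159.7 g/mol = 247.5 g
(c) O2 consumed = 3.09937 × (3/4) = 2.32453 mol; remaining = 3.68125 − 2.32453 = 1.35672 mol; mass = 1.35672 mol × 32.0 g/mol = 43.42 g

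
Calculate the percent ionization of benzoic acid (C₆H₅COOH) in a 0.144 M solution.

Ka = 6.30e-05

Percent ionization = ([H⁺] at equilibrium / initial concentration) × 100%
Percent ionization = 2.07%

Let x = [H⁺]. Ka = x²/(C - x) ⇒ x² + (6.30e-05)x - (6.30e-05)(0.144) = 0. x = 2.9806e-03. Percent = (2.9806e-03/0.144) × 100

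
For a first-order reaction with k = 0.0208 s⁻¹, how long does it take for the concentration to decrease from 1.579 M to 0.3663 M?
70.24 s

From ln[A] = ln[A]₀ - k·t: t = ln([A]₀/[A])/k = ln(1.579/0.3663)/0.0208 = ln(4.3107)/0.0208 = 1.4611/0.0208 = 70.24 s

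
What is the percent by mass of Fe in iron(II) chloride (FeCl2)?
Mass of Fe in formula = 55.85 × 1 = 55.85 g/mol
Molar mass = 126.75 g/mol
% Fe = (55.85/126.75) × 100% = 44.06%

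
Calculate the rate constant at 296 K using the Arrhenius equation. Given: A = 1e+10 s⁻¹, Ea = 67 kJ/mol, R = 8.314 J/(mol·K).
1.50e-02 s⁻¹

k = A·exp(-Ea/(R·T)) = 1e+10·exp(-67000/(8.314·296)) = 1e+10·exp(-27.2253) = 1e+10·1.5003e-12 = 1.50e-02 s⁻¹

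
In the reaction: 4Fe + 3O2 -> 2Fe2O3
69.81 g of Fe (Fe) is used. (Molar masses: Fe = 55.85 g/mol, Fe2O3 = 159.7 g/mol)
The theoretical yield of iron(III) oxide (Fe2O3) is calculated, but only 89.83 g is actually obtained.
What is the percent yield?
Moles of Fe = 69.81 g ÷ 55.85 g/mol = 1.24996 mol
Mole ratio: 2 mol Fe2O3 / 4 mol Fe
Moles of Fe2O3 = 1.24996 × (2/4) = 0.624978 mol
Theoretical yield = 0.624978 mol × 159.7 g/mol = 99.809 g
Actual yield = 89.83 g
Percent yield = (89.83 / 99.809) × 100% = 90.0%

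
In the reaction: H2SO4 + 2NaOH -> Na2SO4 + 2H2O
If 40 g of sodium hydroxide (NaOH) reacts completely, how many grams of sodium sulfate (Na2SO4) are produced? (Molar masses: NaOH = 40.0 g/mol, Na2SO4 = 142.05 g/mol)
Moles of NaOH = 40 g ÷ 40.0 g/mol = 1 mol
Mole ratio: 1 mol Na2SO4 / 2 mol NaOH
Moles of Na2SO4 = 1 × (1/2) = 0.5 mol
Mass of Na2SO4 = 0.5 mol × 142.05 g/mol = 71.03 g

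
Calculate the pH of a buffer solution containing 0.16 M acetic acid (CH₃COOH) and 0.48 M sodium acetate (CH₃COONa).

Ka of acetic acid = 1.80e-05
pH = 5.22

pKa = -log(1.80e-05) = 4.74. pH = pKa + log([A⁻]/[HA]) = 4.74 + log(0.48/0.16)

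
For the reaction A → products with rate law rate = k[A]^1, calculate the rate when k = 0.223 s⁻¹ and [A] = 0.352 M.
0.0785 M/s

rate = k·[A]^1 = 0.223·(0.352)^1 = 0.223·0.352 = 0.0785 M/s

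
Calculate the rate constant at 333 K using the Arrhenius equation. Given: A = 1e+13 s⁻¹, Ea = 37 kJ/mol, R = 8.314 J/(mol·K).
1.57e+07 s⁻¹

k = A·exp(-Ea/(R·T)) = 1e+13·exp(-37000/(8.314·333)) = 1e+13·exp(-13.3643) = 1e+13·1.5702e-06 = 1.57e+07 s⁻¹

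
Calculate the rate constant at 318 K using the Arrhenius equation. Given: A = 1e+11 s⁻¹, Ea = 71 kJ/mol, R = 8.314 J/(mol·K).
2.17e-01 s⁻¹

k = A·exp(-Ea/(R·T)) = 1e+11·exp(-71000/(8.314·318)) = 1e+11·exp(-26.8548) = 1e+11·2.1733e-12 = 2.17e-01 s⁻¹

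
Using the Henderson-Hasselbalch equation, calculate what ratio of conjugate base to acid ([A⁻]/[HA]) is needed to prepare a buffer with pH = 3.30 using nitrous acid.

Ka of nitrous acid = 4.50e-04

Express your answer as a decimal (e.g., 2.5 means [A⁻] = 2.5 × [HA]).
[A⁻]/[HA] = 0.898

pKa = −log(4.50e-04) = 3.3468. pH = pKa + log([A⁻]/[HA]). 3.30 = 3.3468 + log(ratio). log(ratio) = 3.30 − 3.3468 = -0.0468. ratio = 10^(-0.0468) = 0.898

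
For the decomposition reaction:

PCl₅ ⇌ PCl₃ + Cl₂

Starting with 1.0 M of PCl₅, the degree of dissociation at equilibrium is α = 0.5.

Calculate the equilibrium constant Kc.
K_c = 0.5000

x = α·[A]₀ = 0.5 × 1.0 = 0.5 M dissociated.
At eq: [PCl₅] = 1.0 − 0.5 = 0.5 M; [PCl₃] = [Cl₂] = x = 0.5 M.
Kc = [PCl₃][Cl₂]/[PCl₅] = (0.5)²/0.5 = 0.5.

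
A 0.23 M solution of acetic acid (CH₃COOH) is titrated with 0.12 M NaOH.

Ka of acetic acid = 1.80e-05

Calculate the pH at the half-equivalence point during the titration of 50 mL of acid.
pH = pKa = 4.74

At the half-equivalence point, [HA] = [A⁻], so by Henderson–Hasselbalch pH = pKa + log(1) = pKa.
pKa = −log(1.80e-05) = 4.74.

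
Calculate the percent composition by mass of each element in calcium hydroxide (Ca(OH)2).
Ca: 54.09%, O: 43.18%, H: 2.72%

Molar mass of Ca(OH)2 = 74.1 g/mol
% Ca = (1 × 40.08) / 74.1 × 100% = 40.08 / 74.1 × 100% = 54.09%
% O = (2 × 16.0) / 74.1 × 100% = 32 / 74.1 × 100% = 43.18%
% H = (2 × 1.008) / 74.1 × 100% = 2.016 / 74.1 × 100% = 2.72%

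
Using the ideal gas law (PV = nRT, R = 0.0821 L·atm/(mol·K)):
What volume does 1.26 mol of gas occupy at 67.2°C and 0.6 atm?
T = 67.2°C + 273.15 = 340.35 K
V = nRT/P = (1.26 × 0.0821 × 340.35) / 0.6
V = 58.68 L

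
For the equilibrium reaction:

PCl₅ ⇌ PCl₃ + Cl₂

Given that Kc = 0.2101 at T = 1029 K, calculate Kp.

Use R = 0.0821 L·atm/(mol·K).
K_p = 17.7494

Δn = (moles gaseous products) − (moles gaseous reactants) = 1
T = 1029 K; RT = 0.0821 × 1029 = 84.4809
Kp = Kc·(RT)^Δn = 0.2101 × (84.4809)^1 = 0.2101 × 84.4809 = 17.7494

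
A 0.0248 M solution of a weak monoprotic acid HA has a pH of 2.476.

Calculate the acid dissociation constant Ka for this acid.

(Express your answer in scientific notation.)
K_a = 5.20e-04

[H⁺] = 10^(−pH) = 10^(−2.476) = 3.342e-03 M. For HA ⇌ H⁺ + A⁻, Ka = x²/(C − x) = (3.342e-03)²/(0.0248 − 3.342e-03) = 5.20e-04.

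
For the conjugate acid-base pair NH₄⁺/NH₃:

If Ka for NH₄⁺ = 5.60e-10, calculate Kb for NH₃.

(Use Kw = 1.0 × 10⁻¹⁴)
K_b = 1.79e-05

Conjugate acid-base pairs differ by one H⁺. Ka × Kb = Kw for a conjugate pair.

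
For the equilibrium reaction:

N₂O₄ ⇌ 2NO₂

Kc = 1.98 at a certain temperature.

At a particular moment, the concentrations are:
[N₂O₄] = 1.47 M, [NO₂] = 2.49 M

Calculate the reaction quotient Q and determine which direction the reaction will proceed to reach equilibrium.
Q = 4.218, Q > K, reaction proceeds reverse (toward reactants)

Q = ([NO₂]^2) / ([N₂O₄])
  = ((2.49)^2) / ((1.47)) = 6.2001/1.47 = 4.218
Since Q = 4.218 > Kc = 1.98, the reaction proceeds reverse (toward reactants) to reach equilibrium.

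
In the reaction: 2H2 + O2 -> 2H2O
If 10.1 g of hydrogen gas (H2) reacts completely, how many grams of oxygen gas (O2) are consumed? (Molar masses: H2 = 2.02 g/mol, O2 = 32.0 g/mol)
Moles of H2 = 10.1 g ÷ 2.02 g/mol = 5 mol
Mole ratio: 1 mol O2 / 2 mol H2
Moles of O2 = 5 × (1/2) = 2.5 mol
Mass of O2 = 2.5 mol × 32.0 g/mol = 80 g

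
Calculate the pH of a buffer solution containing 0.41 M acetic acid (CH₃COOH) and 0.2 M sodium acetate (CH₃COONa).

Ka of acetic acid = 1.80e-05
pH = 4.43

pKa = -log(1.80e-05) = 4.74. pH = pKa + log([A⁻]/[HA]) = 4.74 + log(0.2/0.41)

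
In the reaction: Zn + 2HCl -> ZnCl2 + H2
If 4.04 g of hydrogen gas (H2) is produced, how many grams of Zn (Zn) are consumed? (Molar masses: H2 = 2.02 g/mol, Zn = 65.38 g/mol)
Moles of H2 = 4.04 g ÷ 2.02 g/mol = 2 mol
Mole ratio: 1 mol Zn / 1 mol H2
Moles of Zn = 2 × (1/1) = 2 mol
Mass of Zn = 2 mol × 65.38 g/mol = 130.8 g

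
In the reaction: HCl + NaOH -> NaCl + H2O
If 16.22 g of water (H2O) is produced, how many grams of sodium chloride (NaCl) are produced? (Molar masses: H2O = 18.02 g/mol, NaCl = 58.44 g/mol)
Moles of H2O = 16.22 g ÷ 18.02 g/mol = 0.900111 mol
Mole ratio: 1 mol NaCl / 1 mol H2O
Moles of NaCl = 0.900111 × (1/1) = 0.900111 mol
Mass of NaCl = 0.900111 mol × 58.44 g/mol = 52.6 g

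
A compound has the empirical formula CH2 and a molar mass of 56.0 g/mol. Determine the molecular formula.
Empirical formula mass of CH2 = 14.03 g/mol
Multiplier = 56.0 / 14.03 ≈ 4
Molecular formula = (CH2) × 4 = C4H8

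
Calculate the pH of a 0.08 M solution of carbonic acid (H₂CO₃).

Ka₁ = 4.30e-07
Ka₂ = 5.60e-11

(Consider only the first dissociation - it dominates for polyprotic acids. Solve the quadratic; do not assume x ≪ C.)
pH = 3.73

x² + Ka₁·x − Ka₁·C = 0 with Ka₁ = 4.30e-07, C = 0.08.
x = (−Ka₁ + √(Ka₁² + 4·Ka₁·C))/2 = 1.8526e-04 M, so pH = 3.73.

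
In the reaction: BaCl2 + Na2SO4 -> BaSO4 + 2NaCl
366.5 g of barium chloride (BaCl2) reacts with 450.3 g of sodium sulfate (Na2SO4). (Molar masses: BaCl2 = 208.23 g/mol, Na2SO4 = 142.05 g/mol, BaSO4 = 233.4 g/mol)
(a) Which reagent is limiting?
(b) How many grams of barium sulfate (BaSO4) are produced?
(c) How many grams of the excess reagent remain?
(a) BaCl2, (b) 410.8 g, (c) 200.3 g

Moles of BaCl2 = 366.5 g ÷ 208.23 g/mol = 1.76007 mol
Moles of Na2SO4 = 450.3 g ÷ 142.05 g/mol = 3.17001 mol
Moles ÷ coefficient: BaCl2: 1.76007/1 = 1.76, Na2SO4: 3.17001/1 = 3.17
(a) BaCl2 has the smaller value, so BaCl2 is the limiting reagent.
(b) Moles of BaSO4 = 1.76007 mol BaCl2 × (1/1) = 1.76007 mol; mass = 1.76007 mol × 233.4 g/mol = 410.8 g
(c) Na2SO4 consumed = 1.76007 × (1/1) = 1.76007 mol; remaining = 3.17001 − 1.76007 = 1.40994 mol; mass = 1.40994 mol × 142.05 g/mol = 200.3 g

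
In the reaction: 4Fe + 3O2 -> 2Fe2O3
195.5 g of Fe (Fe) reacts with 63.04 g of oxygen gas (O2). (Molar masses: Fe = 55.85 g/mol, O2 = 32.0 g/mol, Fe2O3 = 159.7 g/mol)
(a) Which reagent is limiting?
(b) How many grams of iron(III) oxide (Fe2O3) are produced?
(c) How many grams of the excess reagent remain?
(a) O2, (b) 209.7 g, (c) 48.8 g

Moles of Fe = 195.5 g ÷ 55.85 g/mol = 3.50045 mol
Moles of O2 = 63.04 g ÷ 32.0 g/mol = 1.97 mol
Moles ÷ coefficient: Fe: 3.50045/4 = 0.8751, O2: 1.97/3 = 0.6567
(a) O2 has the smaller value, so O2 is the limiting reagent.
(b) Moles of Fe2O3 = 1.97 mol O2 × (2/3) = 1.31333 mol; mass = 1.31333 mol × 159.7 g/mol = 209.7 g
(c) Fe consumed = 1.97 × (4/3) = 2.62667 mol; remaining = 3.50045 − 2.62667 = 0.873781 mol; mass = 0.873781 mol × 55.85 g/mol = 48.8 g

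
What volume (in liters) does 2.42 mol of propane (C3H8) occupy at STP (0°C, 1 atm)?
At STP, 1 mol of gas occupies 22.4 L
Volume = 2.42 mol × 22.4 L/mol = 54.21 L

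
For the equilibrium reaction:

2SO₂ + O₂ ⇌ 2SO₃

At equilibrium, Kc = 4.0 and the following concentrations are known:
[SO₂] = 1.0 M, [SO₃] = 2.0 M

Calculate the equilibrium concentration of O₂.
[O₂] = 1.0000 M

Kc = ([SO₃]^2) / ([SO₂]^2 × [O₂]) = 4.0
[O₂]^1 = (product terms)/(Kc · other reactant terms) = 4 / (4.0 · 1) = 1
[O₂] = 1.0000 M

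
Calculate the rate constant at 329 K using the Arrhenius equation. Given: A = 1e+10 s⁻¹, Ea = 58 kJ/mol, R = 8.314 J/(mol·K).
6.18e+00 s⁻¹

k = A·exp(-Ea/(R·T)) = 1e+10·exp(-58000/(8.314·329)) = 1e+10·exp(-21.2042) = 1e+10·6.1820e-10 = 6.18e+00 s⁻¹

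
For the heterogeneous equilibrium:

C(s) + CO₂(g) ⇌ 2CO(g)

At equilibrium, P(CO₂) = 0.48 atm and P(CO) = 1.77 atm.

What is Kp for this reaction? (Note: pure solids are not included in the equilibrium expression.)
K_p = 6.527

Solid C is excluded.
Kp = P(CO)²/P(CO₂) = (1.77)²/0.48 = 3.133/0.48 = 6.527.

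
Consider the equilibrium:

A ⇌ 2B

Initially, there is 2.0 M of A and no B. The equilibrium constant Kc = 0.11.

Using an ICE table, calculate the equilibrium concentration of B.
[B] = 0.442 M

ICE: [A] = 2.0 − x, [B] = 2x.
Kc = (2x)²/(2.0 − x) = 0.11 ⇒ 4x² + 0.11x − 0.22 = 0.
x = (−0.11 + √(0.11² + 4·4·0.22))/(2·4) = (−0.11 + √3.5321)/8 = 0.22117.
[B] = 2x = 0.442 M.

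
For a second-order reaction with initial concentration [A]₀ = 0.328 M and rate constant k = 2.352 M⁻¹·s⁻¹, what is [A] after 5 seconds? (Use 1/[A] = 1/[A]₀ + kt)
0.0675 M

1/[A] = 1/[A]₀ + k·t = 1/0.328 + (2.352)·(5) = 3.0488 + 11.7600 = 14.8088
[A] = 1/14.8088 = 0.0675 M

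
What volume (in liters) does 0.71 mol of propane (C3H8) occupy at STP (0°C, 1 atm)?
At STP, 1 mol of gas occupies 22.4 L
Volume = 0.71 mol × 22.4 L/mol = 15.90 L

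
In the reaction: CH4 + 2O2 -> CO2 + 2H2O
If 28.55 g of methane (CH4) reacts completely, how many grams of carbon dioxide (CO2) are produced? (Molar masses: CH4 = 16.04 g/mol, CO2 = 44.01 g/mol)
Moles of CH4 = 28.55 g ÷ 16.04 g/mol = 1.77993 mol
Mole ratio: 1 mol CO2 / 1 mol CH4
Moles of CO2 = 1.77993 × (1/1) = 1.77993 mol
Mass of CO2 = 1.77993 mol × 44.01 g/mol = 78.33 g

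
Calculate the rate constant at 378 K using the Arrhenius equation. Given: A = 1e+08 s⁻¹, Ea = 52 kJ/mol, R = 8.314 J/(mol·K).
6.52e+00 s⁻¹

k = A·exp(-Ea/(R·T)) = 1e+08·exp(-52000/(8.314·378)) = 1e+08·exp(-16.5463) = 1e+08·6.5166e-08 = 6.52e+00 s⁻¹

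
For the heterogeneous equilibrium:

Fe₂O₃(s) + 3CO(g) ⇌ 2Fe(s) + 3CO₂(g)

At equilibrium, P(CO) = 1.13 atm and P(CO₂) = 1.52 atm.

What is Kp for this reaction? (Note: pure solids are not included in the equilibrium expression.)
K_p = 2.434

Solids (Fe₂O₃, Fe) are excluded.
Kp = P(CO₂)³/P(CO)³ = (1.52)³/(1.13)³ = 3.512/1.443 = 2.434.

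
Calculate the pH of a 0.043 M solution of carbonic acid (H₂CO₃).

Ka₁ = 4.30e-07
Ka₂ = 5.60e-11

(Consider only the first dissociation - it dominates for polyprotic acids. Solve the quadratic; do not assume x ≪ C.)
pH = 3.87

x² + Ka₁·x − Ka₁·C = 0 with Ka₁ = 4.30e-07, C = 0.043.
x = (−Ka₁ + √(Ka₁² + 4·Ka₁·C))/2 = 1.3576e-04 M, so pH = 3.87.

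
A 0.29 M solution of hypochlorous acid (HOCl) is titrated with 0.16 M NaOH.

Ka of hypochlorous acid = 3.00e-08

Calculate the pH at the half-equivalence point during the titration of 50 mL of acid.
pH = pKa = 7.52

At the half-equivalence point, [HA] = [A⁻], so by Henderson–Hasselbalch pH = pKa + log(1) = pKa.
pKa = −log(3.00e-08) = 7.52.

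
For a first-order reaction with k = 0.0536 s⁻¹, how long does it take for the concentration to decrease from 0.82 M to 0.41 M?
12.93 s

From ln[A] = ln[A]₀ - k·t: t = ln([A]₀/[A])/k = ln(0.82/0.41)/0.0536 = ln(2.0000)/0.0536 = 0.6931/0.0536 = 12.93 s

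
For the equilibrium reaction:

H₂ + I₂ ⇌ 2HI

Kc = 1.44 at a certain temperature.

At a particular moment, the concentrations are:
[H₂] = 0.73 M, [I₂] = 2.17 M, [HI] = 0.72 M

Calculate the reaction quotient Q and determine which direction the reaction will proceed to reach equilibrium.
Q = 0.327, Q < K, reaction proceeds forward (toward products)

Q = ([HI]^2) / ([H₂] × [I₂])
  = ((0.72)^2) / ((0.73)·(2.17)) = 0.5184/1.5841 = 0.3273
Since Q = 0.3273 < Kc = 1.44, the reaction proceeds forward (toward products) to reach equilibrium.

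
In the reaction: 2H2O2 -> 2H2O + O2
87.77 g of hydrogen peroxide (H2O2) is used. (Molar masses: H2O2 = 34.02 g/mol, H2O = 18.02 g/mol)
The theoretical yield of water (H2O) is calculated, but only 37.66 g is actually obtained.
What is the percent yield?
Moles of H2O2 = 87.77 g ÷ 34.02 g/mol = 2.57995 mol
Mole ratio: 2 mol H2O / 2 mol H2O2
Moles of H2O = 2.57995 × (2/2) = 2.57995 mol
Theoretical yield = 2.57995 mol × 18.02 g/mol = 46.491 g
Actual yield = 37.66 g
Percent yield = (37.66 / 46.491) × 100% = 81.0%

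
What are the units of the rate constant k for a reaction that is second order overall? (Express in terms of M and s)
M⁻¹·s⁻¹

For an n-th order reaction, rate = k·[A]^n has units M/s, so k has units (M/s)/M^n = M^(1-n)·s⁻¹. With n = 2: units = M^(-1)·s⁻¹ = M⁻¹·s⁻¹.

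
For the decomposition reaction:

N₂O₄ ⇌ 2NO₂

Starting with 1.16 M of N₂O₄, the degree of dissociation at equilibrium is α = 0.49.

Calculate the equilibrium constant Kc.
K_c = 2.1844

x = α·[A]₀ = 0.49 × 1.16 = 0.5684 M dissociated.
At eq: [N₂O₄] = 1.16 − 0.5684 = 0.5916 M; [NO₂] = 2x = 1.137 M.
Kc = [NO₂]²/[N₂O₄] = (1.137)²/0.5916 = 2.184.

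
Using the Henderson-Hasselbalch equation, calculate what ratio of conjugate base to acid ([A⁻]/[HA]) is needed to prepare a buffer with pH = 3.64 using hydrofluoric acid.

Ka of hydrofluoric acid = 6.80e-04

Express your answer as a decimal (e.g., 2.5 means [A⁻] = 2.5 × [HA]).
[A⁻]/[HA] = 2.968

pKa = −log(6.80e-04) = 3.1675. pH = pKa + log([A⁻]/[HA]). 3.64 = 3.1675 + log(ratio). log(ratio) = 3.64 − 3.1675 = 0.4725. ratio = 10^(0.4725) = 2.968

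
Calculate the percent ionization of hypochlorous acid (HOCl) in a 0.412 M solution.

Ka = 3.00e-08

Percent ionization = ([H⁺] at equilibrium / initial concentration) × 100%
Percent ionization = 0.027%

Let x = [H⁺]. Ka = x²/(C - x) ⇒ x² + (3.00e-08)x - (3.00e-08)(0.412) = 0. x = 1.1116e-04. Percent = (1.1116e-04/0.412) × 100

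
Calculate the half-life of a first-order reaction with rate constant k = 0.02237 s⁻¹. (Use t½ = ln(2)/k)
30.99 s

t½ = ln(2)/k = 0.6931/0.02237 = 30.99 s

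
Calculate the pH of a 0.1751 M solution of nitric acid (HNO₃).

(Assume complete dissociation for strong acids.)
pH = 0.76

[H⁺] = 0.1751 M for strong acid. pH = -log[H⁺] = -log(0.1751)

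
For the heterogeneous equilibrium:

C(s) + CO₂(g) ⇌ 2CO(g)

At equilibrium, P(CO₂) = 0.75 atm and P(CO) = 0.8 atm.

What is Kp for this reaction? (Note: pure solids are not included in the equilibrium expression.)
K_p = 0.853

Solid C is excluded.
Kp = P(CO)²/P(CO₂) = (0.8)²/0.75 = 0.64/0.75 = 0.853.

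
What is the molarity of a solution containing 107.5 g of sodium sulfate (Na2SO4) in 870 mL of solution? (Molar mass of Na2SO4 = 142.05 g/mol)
Moles of Na2SO4 = 107.5 g ÷ 142.05 g/mol = 0.756776 mol
Volume = 870 mL = 0.87 L
Molarity = 0.756776 mol ÷ 0.87 L = 0.8699 M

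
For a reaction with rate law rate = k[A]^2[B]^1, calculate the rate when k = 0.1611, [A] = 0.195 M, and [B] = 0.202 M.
0.001237 M/s

rate = k·[A]^2·[B]^1 = 0.1611·(0.195)^2·(0.202)^1 = 0.1611·0.038025·0.202 = 0.001237 M/s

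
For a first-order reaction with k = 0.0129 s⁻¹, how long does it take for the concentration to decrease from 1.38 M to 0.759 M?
46.34 s

From ln[A] = ln[A]₀ - k·t: t = ln([A]₀/[A])/k = ln(1.38/0.759)/0.0129 = ln(1.8182)/0.0129 = 0.5978/0.0129 = 46.34 s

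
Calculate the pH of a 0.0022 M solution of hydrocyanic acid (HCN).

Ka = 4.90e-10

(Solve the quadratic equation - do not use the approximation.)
pH = 5.98

x² + Ka×x - Ka×C = 0. Using quadratic formula: [H⁺] = 1.0380e-06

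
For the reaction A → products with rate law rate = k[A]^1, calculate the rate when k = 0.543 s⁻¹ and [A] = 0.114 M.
0.0619 M/s

rate = k·[A]^1 = 0.543·(0.114)^1 = 0.543·0.114 = 0.0619 M/s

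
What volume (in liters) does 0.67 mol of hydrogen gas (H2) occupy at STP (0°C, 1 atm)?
At STP, 1 mol of gas occupies 22.4 L
Volume = 0.67 mol × 22.4 L/mol = 15.01 L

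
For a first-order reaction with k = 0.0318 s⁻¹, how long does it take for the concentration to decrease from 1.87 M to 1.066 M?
17.67 s

From ln[A] = ln[A]₀ - k·t: t = ln([A]₀/[A])/k = ln(1.87/1.066)/0.0318 = ln(1.7542)/0.0318 = 0.5620/0.0318 = 17.67 s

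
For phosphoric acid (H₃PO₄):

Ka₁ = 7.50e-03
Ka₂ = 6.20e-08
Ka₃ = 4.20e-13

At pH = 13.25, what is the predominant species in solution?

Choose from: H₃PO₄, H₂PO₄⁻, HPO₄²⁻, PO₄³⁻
PO₄³⁻

pKa1 = 2.12, pKa2 = 7.21, pKa3 = 12.38. Each pKa is the crossover between adjacent species; pH = 13.25 lies in the region where PO₄³⁻ predominates.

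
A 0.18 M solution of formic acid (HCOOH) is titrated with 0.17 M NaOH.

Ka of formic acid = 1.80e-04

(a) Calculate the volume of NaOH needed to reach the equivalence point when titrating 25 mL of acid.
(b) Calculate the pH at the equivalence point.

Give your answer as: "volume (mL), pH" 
V = 26.5 mL, pH = 8.34

(a) At equivalence: moles acid = moles base.
moles acid = 0.18 × 0.025 = 0.0045 mol; V_NaOH = 0.0045/0.17 = 0.02647 L = 26.5 mL.
(b) At equivalence, all acid → conjugate base A⁻ at [A⁻] = 0.0045/0.05147 = 0.08743 M.
Kb = Kw/Ka = 1.0e-14/1.80e-04 = 5.556e-11; [OH⁻] = √(Kb·[A⁻]) = 2.204e-06; pOH = 5.66; pH = 14 − pOH = 8.34.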